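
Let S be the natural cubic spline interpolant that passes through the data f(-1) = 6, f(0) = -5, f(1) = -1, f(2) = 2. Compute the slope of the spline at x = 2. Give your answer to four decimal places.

Write σ_i for S''(x_i). With h_i = 1, 1, 1 and divided differences Δ_i = -11, 4, 3, the continuity of S' gives the tridiagonal system
  1·σ_0 + 4·σ_1 + 1·σ_2 = 6(Δ_1 - Δ_0) = 90
  1·σ_1 + 4·σ_2 + 1·σ_3 = 6(Δ_2 - Δ_1) = -6
Natural end conditions: σ_0 = σ_3 = 0.
Solving: σ_0 = 0, σ_1 = 122/5, σ_2 = -38/5, σ_3 = 0.
On [1, 2], S'(x) = b_2 + 2c_2·(x - 1) + 3d_2·(x - 1)² with b_2 = Δ_2 - h_2(2σ_2 + σ_3)/6 = 83/15, c_2 = σ_2/2 = -19/5, d_2 = (σ_3 - σ_2)/(6h_2) = 19/15. So S'(2) = 26/15.

1.7333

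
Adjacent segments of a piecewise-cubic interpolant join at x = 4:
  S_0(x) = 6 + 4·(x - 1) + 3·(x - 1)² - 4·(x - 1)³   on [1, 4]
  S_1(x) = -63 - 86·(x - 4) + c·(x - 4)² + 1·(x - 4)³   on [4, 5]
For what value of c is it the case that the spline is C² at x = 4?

-33

S_0''(x) = 6 - 24·(x - 1), so S_0''(4) = -66. On the right, S_1''(4) = 2c, so c = -33.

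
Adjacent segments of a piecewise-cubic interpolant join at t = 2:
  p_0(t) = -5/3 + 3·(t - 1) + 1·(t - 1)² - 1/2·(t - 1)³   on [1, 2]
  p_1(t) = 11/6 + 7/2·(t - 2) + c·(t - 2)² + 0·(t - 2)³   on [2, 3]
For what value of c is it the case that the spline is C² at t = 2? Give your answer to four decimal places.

-0.5000

p_0''(t) = 2 - 3·(t - 1), so p_0''(2) = -1. On the right, p_1''(2) = 2c, so c = -1/2.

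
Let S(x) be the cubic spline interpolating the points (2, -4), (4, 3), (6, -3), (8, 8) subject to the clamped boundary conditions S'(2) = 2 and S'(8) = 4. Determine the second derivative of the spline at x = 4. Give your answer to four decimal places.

-9.2333

Put m_i = S'' at the i-th knot. Here h = (2, 2, 2) and Δ = (7/2, -3, 11/2), so the interior equations h_(i-1)·m_(i-1) + 2(h_(i-1)+h_i)·m_i + h_i·m_(i+1) = 6(Δ_i − Δ_(i-1)) read
  2·m_0 + 8·m_1 + 2·m_2 = 6(Δ_1 - Δ_0) = -39
  2·m_1 + 8·m_2 + 2·m_3 = 6(Δ_2 - Δ_1) = 51
Clamped end conditions give two more equations: 2h_0·m_0 + h_0·m_1 = 6(Δ_0 - S'(2)) = 9 and h_2·m_2 + 2h_2·m_3 = 6(S'(8) - Δ_2) = -9.
Hence m_0 = 103/15, m_1 = -277/30, m_2 = 317/30, m_3 = -113/15.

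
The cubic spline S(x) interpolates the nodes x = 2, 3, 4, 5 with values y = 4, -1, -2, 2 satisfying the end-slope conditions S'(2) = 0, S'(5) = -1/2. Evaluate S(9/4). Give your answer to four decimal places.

3.4734

Let σ_i = S''(x_i). Step sizes h_i = 1, 1, 1; slopes of the chords Δ_i = (y_(i+1) - y_i)/h_i = -5, -1, 4.
  1·σ_0 + 4·σ_1 + 1·σ_2 = 6(Δ_1 - Δ_0) = 24
  1·σ_1 + 4·σ_2 + 1·σ_3 = 6(Δ_2 - Δ_1) = 30
Clamped end conditions give two more equations: 2h_0·σ_0 + h_0·σ_1 = 6(Δ_0 - S'(2)) = -30 and h_2·σ_2 + 2h_2·σ_3 = 6(S'(5) - Δ_2) = -27.
Solving the tridiagonal system: σ_0 = -287/15, σ_1 = 124/15, σ_2 = 151/15, σ_3 = -278/15.
On [2, 3], S(x) = 4 + 0·(x - 2) - 287/30·(x - 2)² + 137/30·(x - 2)³.
With (x - 2) = 1/4: S(9/4) = 2223/640.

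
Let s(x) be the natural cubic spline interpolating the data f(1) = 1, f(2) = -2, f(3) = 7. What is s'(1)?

Put M_i = s'' at the i-th knot. Here h = (1, 1) and Δ = (-3, 9), so the interior equations h_(i-1)·M_(i-1) + 2(h_(i-1)+h_i)·M_i + h_i·M_(i+1) = 6(Δ_i − Δ_(i-1)) read
  1·M_0 + 4·M_1 + 1·M_2 = 6(Δ_1 - Δ_0) = 72
Natural end conditions: M_0 = M_2 = 0.
Solving the tridiagonal system: M_0 = 0, M_1 = 18, M_2 = 0.
On [1, 2], s'(x) = b_0 + 2c_0·(x - 1) + 3d_0·(x - 1)² with b_0 = Δ_0 - h_0(2M_0 + M_1)/6 = -6, c_0 = M_0/2 = 0, d_0 = (M_1 - M_0)/(6h_0) = 3. So s'(1) = -6.

-6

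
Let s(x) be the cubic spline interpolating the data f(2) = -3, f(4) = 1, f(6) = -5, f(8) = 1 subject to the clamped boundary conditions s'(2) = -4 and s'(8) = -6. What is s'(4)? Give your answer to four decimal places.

Let M_i = s''(x_i). Step sizes h_i = 2, 2, 2; slopes of the chords Δ_i = (y_(i+1) - y_i)/h_i = 2, -3, 3.
  2·M_0 + 8·M_1 + 2·M_2 = 6(Δ_1 - Δ_0) = -30
  2·M_1 + 8·M_2 + 2·M_3 = 6(Δ_2 - Δ_1) = 36
Clamped end conditions give two more equations: 2h_0·M_0 + h_0·M_1 = 6(Δ_0 - s'(2)) = 36 and h_2·M_2 + 2h_2·M_3 = 6(s'(8) - Δ_2) = -54.
Solving the tridiagonal system: M_0 = 212/15, M_1 = -154/15, M_2 = 179/15, M_3 = -292/15.
On [4, 6], s'(x) = b_1 + 2c_1·(x - 4) + 3d_1·(x - 4)² with b_1 = Δ_1 - h_1(2M_1 + M_2)/6 = -2/15, c_1 = M_1/2 = -77/15, d_1 = (M_2 - M_1)/(6h_1) = 37/20. So s'(4) = -2/15.

-0.1333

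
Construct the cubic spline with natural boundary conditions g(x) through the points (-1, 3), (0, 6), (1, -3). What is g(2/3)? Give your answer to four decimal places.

Put σ_i = g'' at the i-th knot. Here h = (1, 1) and Δ = (3, -9), so the interior equations h_(i-1)·σ_(i-1) + 2(h_(i-1)+h_i)·σ_i + h_i·σ_(i+1) = 6(Δ_i − Δ_(i-1)) read
  1·σ_0 + 4·σ_1 + 1·σ_2 = 6(Δ_1 - Δ_0) = -72
Natural end conditions: σ_0 = σ_2 = 0.
Solving the tridiagonal system: σ_0 = 0, σ_1 = -18, σ_2 = 0.
On [0, 1], g(x) = 6 - 3·x - 9·x² + 3·x³.
With x = 2/3: g(2/3) = 8/9.

0.8889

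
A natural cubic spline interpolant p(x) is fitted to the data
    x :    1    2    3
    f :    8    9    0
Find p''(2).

-15

Put M_i = p'' at the i-th knot. Here h = (1, 1) and Δ = (1, -9), so the interior equations h_(i-1)·M_(i-1) + 2(h_(i-1)+h_i)·M_i + h_i·M_(i+1) = 6(Δ_i − Δ_(i-1)) read
  1·M_0 + 4·M_1 + 1·M_2 = 6(Δ_1 - Δ_0) = -60
Natural end conditions: M_0 = M_2 = 0.
Solving the tridiagonal system: M_0 = 0, M_1 = -15, M_2 = 0.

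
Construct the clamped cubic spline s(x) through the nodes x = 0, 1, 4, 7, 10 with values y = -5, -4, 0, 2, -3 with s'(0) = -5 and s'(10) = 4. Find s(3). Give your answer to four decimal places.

Write M_i for s''(x_i). With h_i = 1, 3, 3, 3 and divided differences Δ_i = 1, 4/3, 2/3, -5/3, the continuity of s' gives the tridiagonal system
  1·M_0 + 8·M_1 + 3·M_2 = 6(Δ_1 - Δ_0) = 2
  3·M_1 + 12·M_2 + 3·M_3 = 6(Δ_2 - Δ_1) = -4
  3·M_2 + 12·M_3 + 3·M_4 = 6(Δ_3 - Δ_2) = -14
Clamped end conditions give two more equations: 2h_0·M_0 + h_0·M_1 = 6(Δ_0 - s'(0)) = 36 and h_3·M_3 + 2h_3·M_4 = 6(s'(10) - Δ_3) = 34.
Solving the tridiagonal system: M_0 = 1119/58, M_1 = -75/29, M_2 = 197/174, M_3 = -95/29, M_4 = 1271/174.
On [1, 4], s(x) = -4 + 389/116·(x - 1) - 75/58·(x - 1)² + 647/3132·(x - 1)³.
With (x - 1) = 2: s(3) = -1273/1566.

-0.8129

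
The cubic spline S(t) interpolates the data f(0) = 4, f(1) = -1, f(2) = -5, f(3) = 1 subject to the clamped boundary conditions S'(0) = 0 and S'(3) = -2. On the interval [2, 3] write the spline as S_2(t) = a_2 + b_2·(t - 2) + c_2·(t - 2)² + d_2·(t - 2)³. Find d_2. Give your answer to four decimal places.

With m_i denoting the second derivative at x_i, h_i = 1, 1, 1, and Δ_i = (y_(i+1) − y_i)/h_i = -5, -4, 6:
  1·m_0 + 4·m_1 + 1·m_2 = 6(Δ_1 - Δ_0) = 6
  1·m_1 + 4·m_2 + 1·m_3 = 6(Δ_2 - Δ_1) = 60
Clamped end conditions give two more equations: 2h_0·m_0 + h_0·m_1 = 6(Δ_0 - S'(0)) = -30 and h_2·m_2 + 2h_2·m_3 = 6(S'(3) - Δ_2) = -48.
Solving: m_0 = -218/15, m_1 = -14/15, m_2 = 364/15, m_3 = -542/15.
On [2, 3], with S_2(t) = a_2 + b_2·(t - 2) + c_2·(t - 2)² + d_2·(t - 2)³: c_2 = m_2/2 = 182/15, d_2 = (m_3 - m_2)/(6h_2) = -151/15, b_2 = Δ_2 - h_2(2m_2 + m_3)/6 = 59/15.

-10.0667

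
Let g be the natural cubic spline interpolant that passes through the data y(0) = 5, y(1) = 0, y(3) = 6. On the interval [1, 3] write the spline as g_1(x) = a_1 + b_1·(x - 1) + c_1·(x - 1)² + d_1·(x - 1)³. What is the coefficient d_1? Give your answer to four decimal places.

-0.6667

Put M_i = g'' at the i-th knot. Here h = (1, 2) and Δ = (-5, 3), so the interior equations h_(i-1)·M_(i-1) + 2(h_(i-1)+h_i)·M_i + h_i·M_(i+1) = 6(Δ_i − Δ_(i-1)) read
  1·M_0 + 6·M_1 + 2·M_2 = 6(Δ_1 - Δ_0) = 48
Natural end conditions: M_0 = M_2 = 0.
Hence M_0 = 0, M_1 = 8, M_2 = 0.
On [1, 3], with g_1(x) = a_1 + b_1·(x - 1) + c_1·(x - 1)² + d_1·(x - 1)³: c_1 = M_1/2 = 4, d_1 = (M_2 - M_1)/(6h_1) = -2/3, b_1 = Δ_1 - h_1(2M_1 + M_2)/6 = -7/3.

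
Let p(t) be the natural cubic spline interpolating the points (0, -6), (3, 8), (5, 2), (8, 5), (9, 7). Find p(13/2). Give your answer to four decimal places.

1.7942

With M_i denoting the second derivative at x_i, h_i = 3, 2, 3, 1, and Δ_i = (y_(i+1) − y_i)/h_i = 14/3, -3, 1, 2:
  3·M_0 + 10·M_1 + 2·M_2 = 6(Δ_1 - Δ_0) = -46
  2·M_1 + 10·M_2 + 3·M_3 = 6(Δ_2 - Δ_1) = 24
  3·M_2 + 8·M_3 + 1·M_4 = 6(Δ_3 - Δ_2) = 6
Natural end conditions: M_0 = M_4 = 0.
Solving the tridiagonal system: M_0 = 0, M_1 = -1807/339, M_2 = 1238/339, M_3 = -70/113, M_4 = 0.
On [5, 8], p(t) = 2 - 794/339·(t - 5) + 619/339·(t - 5)² - 724/3051·(t - 5)³.
With (t - 5) = 3/2: p(13/2) = 811/452.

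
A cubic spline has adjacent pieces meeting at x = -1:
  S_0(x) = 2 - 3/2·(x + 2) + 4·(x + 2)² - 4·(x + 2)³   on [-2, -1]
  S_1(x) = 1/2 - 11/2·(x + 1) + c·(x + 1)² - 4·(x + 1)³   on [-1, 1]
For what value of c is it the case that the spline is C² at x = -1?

S_0''(x) = 8 - 24·(x + 2), so S_0''(-1) = -16. On the right, S_1''(-1) = 2c, so c = -8.

-8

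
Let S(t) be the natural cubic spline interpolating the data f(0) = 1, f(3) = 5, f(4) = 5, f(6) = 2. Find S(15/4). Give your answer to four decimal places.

5.1069

Let M_i = S''(x_i). Step sizes h_i = 3, 1, 2; slopes of the chords Δ_i = (y_(i+1) - y_i)/h_i = 4/3, 0, -3/2.
  3·M_0 + 8·M_1 + 1·M_2 = 6(Δ_1 - Δ_0) = -8
  1·M_1 + 6·M_2 + 2·M_3 = 6(Δ_2 - Δ_1) = -9
Natural end conditions: M_0 = M_3 = 0.
Solving the tridiagonal system: M_0 = 0, M_1 = -39/47, M_2 = -64/47, M_3 = 0.
On [3, 4], S(t) = 5 + 71/141·(t - 3) - 39/94·(t - 3)² - 25/282·(t - 3)³.
With (t - 3) = 3/4: S(15/4) = 30723/6016.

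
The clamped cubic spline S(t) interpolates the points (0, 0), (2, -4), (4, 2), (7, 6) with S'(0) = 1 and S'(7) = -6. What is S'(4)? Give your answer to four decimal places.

4.9189

Put M_i = S'' at the i-th knot. Here h = (2, 2, 3) and Δ = (-2, 3, 4/3), so the interior equations h_(i-1)·M_(i-1) + 2(h_(i-1)+h_i)·M_i + h_i·M_(i+1) = 6(Δ_i − Δ_(i-1)) read
  2·M_0 + 8·M_1 + 2·M_2 = 6(Δ_1 - Δ_0) = 30
  2·M_1 + 10·M_2 + 3·M_3 = 6(Δ_2 - Δ_1) = -10
Clamped end conditions give two more equations: 2h_0·M_0 + h_0·M_1 = 6(Δ_0 - S'(0)) = -18 and h_2·M_2 + 2h_2·M_3 = 6(S'(7) - Δ_2) = -44.
Forward elimination and back-substitution give M_0 = -269/37, M_1 = 205/37, M_2 = 4/37, M_3 = -820/111.
On [4, 7], S'(t) = b_2 + 2c_2·(t - 4) + 3d_2·(t - 4)² with b_2 = Δ_2 - h_2(2M_2 + M_3)/6 = 182/37, c_2 = M_2/2 = 2/37, d_2 = (M_3 - M_2)/(6h_2) = -416/999. So S'(4) = 182/37.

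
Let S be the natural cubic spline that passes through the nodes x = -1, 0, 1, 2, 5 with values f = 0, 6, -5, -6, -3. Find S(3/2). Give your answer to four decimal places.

Put m_i = S'' at the i-th knot. Here h = (1, 1, 1, 3) and Δ = (6, -11, -1, 1), so the interior equations h_(i-1)·m_(i-1) + 2(h_(i-1)+h_i)·m_i + h_i·m_(i+1) = 6(Δ_i − Δ_(i-1)) read
  1·m_0 + 4·m_1 + 1·m_2 = 6(Δ_1 - Δ_0) = -102
  1·m_1 + 4·m_2 + 1·m_3 = 6(Δ_2 - Δ_1) = 60
  1·m_2 + 8·m_3 + 3·m_4 = 6(Δ_3 - Δ_2) = 12
Natural end conditions: m_0 = m_4 = 0.
Hence m_0 = 0, m_1 = -1815/58, m_2 = 672/29, m_3 = -81/58, m_4 = 0.
On [1, 2], S(x) = -5 - 985/116·(x - 1) + 336/29·(x - 1)² - 475/116·(x - 1)³.
With (x - 1) = 1/2: S(3/2) = -6367/928.

-6.8610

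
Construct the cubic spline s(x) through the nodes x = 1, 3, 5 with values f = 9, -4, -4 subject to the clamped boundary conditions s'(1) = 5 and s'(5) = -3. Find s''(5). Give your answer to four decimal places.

Write M_i for s''(x_i). With h_i = 2, 2 and divided differences Δ_i = -13/2, 0, the continuity of s' gives the tridiagonal system
  2·M_0 + 8·M_1 + 2·M_2 = 6(Δ_1 - Δ_0) = 39
Clamped end conditions give two more equations: 2h_0·M_0 + h_0·M_1 = 6(Δ_0 - s'(1)) = -69 and h_1·M_1 + 2h_1·M_2 = 6(s'(5) - Δ_1) = -18.
Hence M_0 = -193/8, M_1 = 55/4, M_2 = -91/8.

-11.3750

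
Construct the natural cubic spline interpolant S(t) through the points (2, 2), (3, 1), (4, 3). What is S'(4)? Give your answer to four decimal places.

With M_i denoting the second derivative at x_i, h_i = 1, 1, and Δ_i = (y_(i+1) − y_i)/h_i = -1, 2:
  1·M_0 + 4·M_1 + 1·M_2 = 6(Δ_1 - Δ_0) = 18
Natural end conditions: M_0 = M_2 = 0.
Hence M_0 = 0, M_1 = 9/2, M_2 = 0.
On [3, 4], S'(t) = b_1 + 2c_1·(t - 3) + 3d_1·(t - 3)² with b_1 = Δ_1 - h_1(2M_1 + M_2)/6 = 1/2, c_1 = M_1/2 = 9/4, d_1 = (M_2 - M_1)/(6h_1) = -3/4. So S'(4) = 11/4.

2.7500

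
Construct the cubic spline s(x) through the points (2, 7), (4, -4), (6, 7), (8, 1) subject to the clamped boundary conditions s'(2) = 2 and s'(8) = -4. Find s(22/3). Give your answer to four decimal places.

4.2148

Let M_i = s''(x_i). Step sizes h_i = 2, 2, 2; slopes of the chords Δ_i = (y_(i+1) - y_i)/h_i = -11/2, 11/2, -3.
  2·M_0 + 8·M_1 + 2·M_2 = 6(Δ_1 - Δ_0) = 66
  2·M_1 + 8·M_2 + 2·M_3 = 6(Δ_2 - Δ_1) = -51
Clamped end conditions give two more equations: 2h_0·M_0 + h_0·M_1 = 6(Δ_0 - s'(2)) = -45 and h_2·M_2 + 2h_2·M_3 = 6(s'(8) - Δ_2) = -6.
Forward elimination and back-substitution give M_0 = -96/5, M_1 = 159/10, M_2 = -57/5, M_3 = 21/5.
On [6, 8], s(x) = 7 + 16/5·(x - 6) - 57/10·(x - 6)² + 13/10·(x - 6)³.
With (x - 6) = 4/3: s(22/3) = 569/135.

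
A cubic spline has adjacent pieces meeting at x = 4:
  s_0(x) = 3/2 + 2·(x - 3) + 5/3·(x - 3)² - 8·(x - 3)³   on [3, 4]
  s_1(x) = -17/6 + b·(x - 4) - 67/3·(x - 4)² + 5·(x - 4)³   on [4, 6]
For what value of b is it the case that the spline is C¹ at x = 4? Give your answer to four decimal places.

s_0'(x) = 2 + 10/3·(x - 3) - 24·(x - 3)², so s_0'(4) = -56/3. On the right, s_1'(4) = b, so b = -56/3.

-18.6667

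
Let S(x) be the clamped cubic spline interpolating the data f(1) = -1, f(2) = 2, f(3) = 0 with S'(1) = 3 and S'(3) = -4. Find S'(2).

1

Put M_i = S'' at the i-th knot. Here h = (1, 1) and Δ = (3, -2), so the interior equations h_(i-1)·M_(i-1) + 2(h_(i-1)+h_i)·M_i + h_i·M_(i+1) = 6(Δ_i − Δ_(i-1)) read
  1·M_0 + 4·M_1 + 1·M_2 = 6(Δ_1 - Δ_0) = -30
Clamped end conditions give two more equations: 2h_0·M_0 + h_0·M_1 = 6(Δ_0 - S'(1)) = 0 and h_1·M_1 + 2h_1·M_2 = 6(S'(3) - Δ_1) = -12.
Hence M_0 = 4, M_1 = -8, M_2 = -2.
On [2, 3], S'(x) = b_1 + 2c_1·(x - 2) + 3d_1·(x - 2)² with b_1 = Δ_1 - h_1(2M_1 + M_2)/6 = 1, c_1 = M_1/2 = -4, d_1 = (M_2 - M_1)/(6h_1) = 1. So S'(2) = 1.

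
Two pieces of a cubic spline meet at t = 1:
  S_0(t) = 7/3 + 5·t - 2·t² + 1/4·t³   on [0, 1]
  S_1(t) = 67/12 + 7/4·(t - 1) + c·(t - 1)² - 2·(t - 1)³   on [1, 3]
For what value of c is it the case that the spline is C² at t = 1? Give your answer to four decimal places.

S_0''(t) = -4 + 3/2·t, so S_0''(1) = -5/2. On the right, S_1''(1) = 2c, so c = -5/4.

-1.2500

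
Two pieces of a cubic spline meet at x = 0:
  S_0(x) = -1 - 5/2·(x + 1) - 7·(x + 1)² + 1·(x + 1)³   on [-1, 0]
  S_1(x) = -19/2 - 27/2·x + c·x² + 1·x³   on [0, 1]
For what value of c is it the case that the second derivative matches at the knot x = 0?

S_0''(x) = -14 + 6·(x + 1), so S_0''(0) = -8. On the right, S_1''(0) = 2c, so c = -4.

-4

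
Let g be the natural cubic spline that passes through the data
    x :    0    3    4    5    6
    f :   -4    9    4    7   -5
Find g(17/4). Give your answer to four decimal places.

With M_i denoting the second derivative at x_i, h_i = 3, 1, 1, 1, and Δ_i = (y_(i+1) − y_i)/h_i = 13/3, -5, 3, -12:
  3·M_0 + 8·M_1 + 1·M_2 = 6(Δ_1 - Δ_0) = -56
  1·M_1 + 4·M_2 + 1·M_3 = 6(Δ_2 - Δ_1) = 48
  1·M_2 + 4·M_3 + 1·M_4 = 6(Δ_3 - Δ_2) = -90
Natural end conditions: M_0 = M_4 = 0.
Solving the tridiagonal system: M_0 = 0, M_1 = -561/58, M_2 = 620/29, M_3 = -1615/58, M_4 = 0.
On [4, 5], g(x) = 4 + 179/348·(x - 4) + 310/29·(x - 4)² - 2855/348·(x - 4)³.
With (x - 4) = 1/4: g(17/4) = 34659/7424.

4.6685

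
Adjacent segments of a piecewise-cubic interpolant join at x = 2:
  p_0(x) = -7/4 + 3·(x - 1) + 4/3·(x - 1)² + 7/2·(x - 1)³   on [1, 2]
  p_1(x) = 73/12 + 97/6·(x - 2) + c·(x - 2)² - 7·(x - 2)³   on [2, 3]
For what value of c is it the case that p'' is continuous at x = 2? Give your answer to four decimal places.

p_0''(x) = 8/3 + 21·(x - 1), so p_0''(2) = 71/3. On the right, p_1''(2) = 2c, so c = 71/6.

11.8333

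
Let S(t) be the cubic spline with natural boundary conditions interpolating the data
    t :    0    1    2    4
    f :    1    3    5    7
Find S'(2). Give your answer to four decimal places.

1.6957

Put M_i = S'' at the i-th knot. Here h = (1, 1, 2) and Δ = (2, 2, 1), so the interior equations h_(i-1)·M_(i-1) + 2(h_(i-1)+h_i)·M_i + h_i·M_(i+1) = 6(Δ_i − Δ_(i-1)) read
  1·M_0 + 4·M_1 + 1·M_2 = 6(Δ_1 - Δ_0) = 0
  1·M_1 + 6·M_2 + 2·M_3 = 6(Δ_2 - Δ_1) = -6
Natural end conditions: M_0 = M_3 = 0.
Forward elimination and back-substitution give M_0 = 0, M_1 = 6/23, M_2 = -24/23, M_3 = 0.
On [2, 4], S'(t) = b_2 + 2c_2·(t - 2) + 3d_2·(t - 2)² with b_2 = Δ_2 - h_2(2M_2 + M_3)/6 = 39/23, c_2 = M_2/2 = -12/23, d_2 = (M_3 - M_2)/(6h_2) = 2/23. So S'(2) = 39/23.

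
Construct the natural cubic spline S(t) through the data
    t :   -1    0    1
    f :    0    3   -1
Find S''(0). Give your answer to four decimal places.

-10.5000

Put M_i = S'' at the i-th knot. Here h = (1, 1) and Δ = (3, -4), so the interior equations h_(i-1)·M_(i-1) + 2(h_(i-1)+h_i)·M_i + h_i·M_(i+1) = 6(Δ_i − Δ_(i-1)) read
  1·M_0 + 4·M_1 + 1·M_2 = 6(Δ_1 - Δ_0) = -42
Natural end conditions: M_0 = M_2 = 0.
Forward elimination and back-substitution give M_0 = 0, M_1 = -21/2, M_2 = 0.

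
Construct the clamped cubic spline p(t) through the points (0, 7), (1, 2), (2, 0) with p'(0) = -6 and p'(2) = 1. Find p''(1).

Write m_i for p''(x_i). With h_i = 1, 1 and divided differences Δ_i = -5, -2, the continuity of p' gives the tridiagonal system
  1·m_0 + 4·m_1 + 1·m_2 = 6(Δ_1 - Δ_0) = 18
Clamped end conditions give two more equations: 2h_0·m_0 + h_0·m_1 = 6(Δ_0 - p'(0)) = 6 and h_1·m_1 + 2h_1·m_2 = 6(p'(2) - Δ_1) = 18.
Solving the tridiagonal system: m_0 = 2, m_1 = 2, m_2 = 8.

2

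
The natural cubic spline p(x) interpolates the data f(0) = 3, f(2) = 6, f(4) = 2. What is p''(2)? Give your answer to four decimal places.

-2.6250

Write M_i for p''(x_i). With h_i = 2, 2 and divided differences Δ_i = 3/2, -2, the continuity of p' gives the tridiagonal system
  2·M_0 + 8·M_1 + 2·M_2 = 6(Δ_1 - Δ_0) = -21
Natural end conditions: M_0 = M_2 = 0.
Forward elimination and back-substitution give M_0 = 0, M_1 = -21/8, M_2 = 0.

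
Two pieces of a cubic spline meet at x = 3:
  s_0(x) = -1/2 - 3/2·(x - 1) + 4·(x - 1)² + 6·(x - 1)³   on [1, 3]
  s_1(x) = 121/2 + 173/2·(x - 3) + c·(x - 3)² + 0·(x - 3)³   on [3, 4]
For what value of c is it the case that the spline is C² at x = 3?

40

s_0''(x) = 8 + 36·(x - 1), so s_0''(3) = 80. On the right, s_1''(3) = 2c, so c = 40.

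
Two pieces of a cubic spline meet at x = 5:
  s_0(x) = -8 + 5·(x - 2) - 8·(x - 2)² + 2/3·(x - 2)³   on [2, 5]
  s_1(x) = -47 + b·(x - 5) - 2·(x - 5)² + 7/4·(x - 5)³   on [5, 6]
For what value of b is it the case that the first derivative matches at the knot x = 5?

-25

s_0'(x) = 5 - 16·(x - 2) + 2·(x - 2)², so s_0'(5) = -25. On the right, s_1'(5) = b, so b = -25.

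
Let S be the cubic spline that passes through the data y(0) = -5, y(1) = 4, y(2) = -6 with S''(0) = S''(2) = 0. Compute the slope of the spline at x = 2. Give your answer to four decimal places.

-14.7500

Let M_i = S''(x_i). Step sizes h_i = 1, 1; slopes of the chords Δ_i = (y_(i+1) - y_i)/h_i = 9, -10.
  1·M_0 + 4·M_1 + 1·M_2 = 6(Δ_1 - Δ_0) = -114
Natural end conditions: M_0 = M_2 = 0.
Forward elimination and back-substitution give M_0 = 0, M_1 = -57/2, M_2 = 0.
On [1, 2], S'(x) = b_1 + 2c_1·(x - 1) + 3d_1·(x - 1)² with b_1 = Δ_1 - h_1(2M_1 + M_2)/6 = -1/2, c_1 = M_1/2 = -57/4, d_1 = (M_2 - M_1)/(6h_1) = 19/4. So S'(2) = -59/4.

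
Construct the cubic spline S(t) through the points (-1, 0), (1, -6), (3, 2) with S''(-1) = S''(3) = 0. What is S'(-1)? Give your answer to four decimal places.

-4.7500

Write m_i for S''(x_i). With h_i = 2, 2 and divided differences Δ_i = -3, 4, the continuity of S' gives the tridiagonal system
  2·m_0 + 8·m_1 + 2·m_2 = 6(Δ_1 - Δ_0) = 42
Natural end conditions: m_0 = m_2 = 0.
Solving: m_0 = 0, m_1 = 21/4, m_2 = 0.
On [-1, 1], S'(t) = b_0 + 2c_0·(t + 1) + 3d_0·(t + 1)² with b_0 = Δ_0 - h_0(2m_0 + m_1)/6 = -19/4, c_0 = m_0/2 = 0, d_0 = (m_1 - m_0)/(6h_0) = 7/16. So S'(-1) = -19/4.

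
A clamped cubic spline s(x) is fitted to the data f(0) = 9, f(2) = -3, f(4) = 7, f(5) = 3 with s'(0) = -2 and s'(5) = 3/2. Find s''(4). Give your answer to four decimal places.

-18.8261

Put σ_i = s'' at the i-th knot. Here h = (2, 2, 1) and Δ = (-6, 5, -4), so the interior equations h_(i-1)·σ_(i-1) + 2(h_(i-1)+h_i)·σ_i + h_i·σ_(i+1) = 6(Δ_i − Δ_(i-1)) read
  2·σ_0 + 8·σ_1 + 2·σ_2 = 6(Δ_1 - Δ_0) = 66
  2·σ_1 + 6·σ_2 + 1·σ_3 = 6(Δ_2 - Δ_1) = -54
Clamped end conditions give two more equations: 2h_0·σ_0 + h_0·σ_1 = 6(Δ_0 - s'(0)) = -24 and h_2·σ_2 + 2h_2·σ_3 = 6(s'(5) - Δ_2) = 33.
Solving the tridiagonal system: σ_0 = -328/23, σ_1 = 380/23, σ_2 = -433/23, σ_3 = 596/23.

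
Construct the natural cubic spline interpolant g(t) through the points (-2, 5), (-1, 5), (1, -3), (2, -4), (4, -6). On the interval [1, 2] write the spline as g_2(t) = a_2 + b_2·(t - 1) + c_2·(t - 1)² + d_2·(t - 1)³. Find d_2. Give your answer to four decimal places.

-0.9785

With m_i denoting the second derivative at x_i, h_i = 1, 2, 1, 2, and Δ_i = (y_(i+1) − y_i)/h_i = 0, -4, -1, -1:
  1·m_0 + 6·m_1 + 2·m_2 = 6(Δ_1 - Δ_0) = -24
  2·m_1 + 6·m_2 + 1·m_3 = 6(Δ_2 - Δ_1) = 18
  1·m_2 + 6·m_3 + 2·m_4 = 6(Δ_3 - Δ_2) = 0
Natural end conditions: m_0 = m_4 = 0.
Forward elimination and back-substitution give m_0 = 0, m_1 = -176/31, m_2 = 156/31, m_3 = -26/31, m_4 = 0.
On [1, 2], with g_2(t) = a_2 + b_2·(t - 1) + c_2·(t - 1)² + d_2·(t - 1)³: c_2 = m_2/2 = 78/31, d_2 = (m_3 - m_2)/(6h_2) = -91/93, b_2 = Δ_2 - h_2(2m_2 + m_3)/6 = -236/93.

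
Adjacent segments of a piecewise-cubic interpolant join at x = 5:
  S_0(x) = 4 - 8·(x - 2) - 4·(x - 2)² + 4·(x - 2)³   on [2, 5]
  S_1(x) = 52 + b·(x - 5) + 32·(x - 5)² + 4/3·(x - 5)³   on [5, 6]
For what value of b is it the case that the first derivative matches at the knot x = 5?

76

S_0'(x) = -8 - 8·(x - 2) + 12·(x - 2)², so S_0'(5) = 76. On the right, S_1'(5) = b, so b = 76.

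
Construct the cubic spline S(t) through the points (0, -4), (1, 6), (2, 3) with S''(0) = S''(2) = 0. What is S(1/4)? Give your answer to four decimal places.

-0.7383

Let σ_i = S''(x_i). Step sizes h_i = 1, 1; slopes of the chords Δ_i = (y_(i+1) - y_i)/h_i = 10, -3.
  1·σ_0 + 4·σ_1 + 1·σ_2 = 6(Δ_1 - Δ_0) = -78
Natural end conditions: σ_0 = σ_2 = 0.
Forward elimination and back-substitution give σ_0 = 0, σ_1 = -39/2, σ_2 = 0.
On [0, 1], S(t) = -4 + 53/4·t + 0·t² - 13/4·t³.
With t = 1/4: S(1/4) = -189/256.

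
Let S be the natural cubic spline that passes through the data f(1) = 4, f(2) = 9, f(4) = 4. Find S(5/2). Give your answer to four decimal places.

Put m_i = S'' at the i-th knot. Here h = (1, 2) and Δ = (5, -5/2), so the interior equations h_(i-1)·m_(i-1) + 2(h_(i-1)+h_i)·m_i + h_i·m_(i+1) = 6(Δ_i − Δ_(i-1)) read
  1·m_0 + 6·m_1 + 2·m_2 = 6(Δ_1 - Δ_0) = -45
Natural end conditions: m_0 = m_2 = 0.
Hence m_0 = 0, m_1 = -15/2, m_2 = 0.
On [2, 4], S(x) = 9 + 5/2·(x - 2) - 15/4·(x - 2)² + 5/8·(x - 2)³.
With (x - 2) = 1/2: S(5/2) = 601/64.

9.3906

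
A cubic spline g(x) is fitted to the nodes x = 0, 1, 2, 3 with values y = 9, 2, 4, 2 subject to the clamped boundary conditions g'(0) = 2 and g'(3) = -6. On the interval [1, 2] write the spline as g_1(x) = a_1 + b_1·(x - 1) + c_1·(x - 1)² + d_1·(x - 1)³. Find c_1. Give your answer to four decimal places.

13.1333

Write m_i for g''(x_i). With h_i = 1, 1, 1 and divided differences Δ_i = -7, 2, -2, the continuity of g' gives the tridiagonal system
  1·m_0 + 4·m_1 + 1·m_2 = 6(Δ_1 - Δ_0) = 54
  1·m_1 + 4·m_2 + 1·m_3 = 6(Δ_2 - Δ_1) = -24
Clamped end conditions give two more equations: 2h_0·m_0 + h_0·m_1 = 6(Δ_0 - g'(0)) = -54 and h_2·m_2 + 2h_2·m_3 = 6(g'(3) - Δ_2) = -24.
Forward elimination and back-substitution give m_0 = -602/15, m_1 = 394/15, m_2 = -164/15, m_3 = -98/15.
On [1, 2], with g_1(x) = a_1 + b_1·(x - 1) + c_1·(x - 1)² + d_1·(x - 1)³: c_1 = m_1/2 = 197/15, d_1 = (m_2 - m_1)/(6h_1) = -31/5, b_1 = Δ_1 - h_1(2m_1 + m_2)/6 = -74/15.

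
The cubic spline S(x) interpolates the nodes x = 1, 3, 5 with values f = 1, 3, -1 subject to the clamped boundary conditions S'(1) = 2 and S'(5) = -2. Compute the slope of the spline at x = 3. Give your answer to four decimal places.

-0.7500

Let m_i = S''(x_i). Step sizes h_i = 2, 2; slopes of the chords Δ_i = (y_(i+1) - y_i)/h_i = 1, -2.
  2·m_0 + 8·m_1 + 2·m_2 = 6(Δ_1 - Δ_0) = -18
Clamped end conditions give two more equations: 2h_0·m_0 + h_0·m_1 = 6(Δ_0 - S'(1)) = -6 and h_1·m_1 + 2h_1·m_2 = 6(S'(5) - Δ_1) = 0.
Solving: m_0 = -1/4, m_1 = -5/2, m_2 = 5/4.
On [3, 5], S'(x) = b_1 + 2c_1·(x - 3) + 3d_1·(x - 3)² with b_1 = Δ_1 - h_1(2m_1 + m_2)/6 = -3/4, c_1 = m_1/2 = -5/4, d_1 = (m_2 - m_1)/(6h_1) = 5/16. So S'(3) = -3/4.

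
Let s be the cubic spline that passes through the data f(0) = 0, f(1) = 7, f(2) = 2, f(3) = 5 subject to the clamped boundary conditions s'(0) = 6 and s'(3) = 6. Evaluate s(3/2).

5

With m_i denoting the second derivative at x_i, h_i = 1, 1, 1, and Δ_i = (y_(i+1) − y_i)/h_i = 7, -5, 3:
  1·m_0 + 4·m_1 + 1·m_2 = 6(Δ_1 - Δ_0) = -72
  1·m_1 + 4·m_2 + 1·m_3 = 6(Δ_2 - Δ_1) = 48
Clamped end conditions give two more equations: 2h_0·m_0 + h_0·m_1 = 6(Δ_0 - s'(0)) = 6 and h_2·m_2 + 2h_2·m_3 = 6(s'(3) - Δ_2) = 18.
Solving the tridiagonal system: m_0 = 82/5, m_1 = -134/5, m_2 = 94/5, m_3 = -2/5.
On [1, 2], s(x) = 7 + 4/5·(x - 1) - 67/5·(x - 1)² + 38/5·(x - 1)³.
With (x - 1) = 1/2: s(3/2) = 5.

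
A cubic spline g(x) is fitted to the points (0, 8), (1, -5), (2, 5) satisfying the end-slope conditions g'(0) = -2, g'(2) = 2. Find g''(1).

Write m_i for g''(x_i). With h_i = 1, 1 and divided differences Δ_i = -13, 10, the continuity of g' gives the tridiagonal system
  1·m_0 + 4·m_1 + 1·m_2 = 6(Δ_1 - Δ_0) = 138
Clamped end conditions give two more equations: 2h_0·m_0 + h_0·m_1 = 6(Δ_0 - g'(0)) = -66 and h_1·m_1 + 2h_1·m_2 = 6(g'(2) - Δ_1) = -48.
Forward elimination and back-substitution give m_0 = -131/2, m_1 = 65, m_2 = -113/2.

65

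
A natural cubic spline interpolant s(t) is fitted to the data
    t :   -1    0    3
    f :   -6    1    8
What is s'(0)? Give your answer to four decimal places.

5.8333

Let σ_i = s''(x_i). Step sizes h_i = 1, 3; slopes of the chords Δ_i = (y_(i+1) - y_i)/h_i = 7, 7/3.
  1·σ_0 + 8·σ_1 + 3·σ_2 = 6(Δ_1 - Δ_0) = -28
Natural end conditions: σ_0 = σ_2 = 0.
Forward elimination and back-substitution give σ_0 = 0, σ_1 = -7/2, σ_2 = 0.
On [0, 3], s'(t) = b_1 + 2c_1·t + 3d_1·t² with b_1 = Δ_1 - h_1(2σ_1 + σ_2)/6 = 35/6, c_1 = σ_1/2 = -7/4, d_1 = (σ_2 - σ_1)/(6h_1) = 7/36. So s'(0) = 35/6.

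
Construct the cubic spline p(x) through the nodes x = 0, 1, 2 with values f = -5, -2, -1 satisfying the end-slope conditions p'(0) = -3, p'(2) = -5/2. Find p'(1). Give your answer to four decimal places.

4.3750

With σ_i denoting the second derivative at x_i, h_i = 1, 1, and Δ_i = (y_(i+1) − y_i)/h_i = 3, 1:
  1·σ_0 + 4·σ_1 + 1·σ_2 = 6(Δ_1 - Δ_0) = -12
Clamped end conditions give two more equations: 2h_0·σ_0 + h_0·σ_1 = 6(Δ_0 - p'(0)) = 36 and h_1·σ_1 + 2h_1·σ_2 = 6(p'(2) - Δ_1) = -21.
Hence σ_0 = 85/4, σ_1 = -13/2, σ_2 = -29/4.
On [1, 2], p'(x) = b_1 + 2c_1·(x - 1) + 3d_1·(x - 1)² with b_1 = Δ_1 - h_1(2σ_1 + σ_2)/6 = 35/8, c_1 = σ_1/2 = -13/4, d_1 = (σ_2 - σ_1)/(6h_1) = -1/8. So p'(1) = 35/8.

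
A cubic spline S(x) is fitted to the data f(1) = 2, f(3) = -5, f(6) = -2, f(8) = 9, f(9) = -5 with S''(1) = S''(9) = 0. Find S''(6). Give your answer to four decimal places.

Put m_i = S'' at the i-th knot. Here h = (2, 3, 2, 1) and Δ = (-7/2, 1, 11/2, -14), so the interior equations h_(i-1)·m_(i-1) + 2(h_(i-1)+h_i)·m_i + h_i·m_(i+1) = 6(Δ_i − Δ_(i-1)) read
  2·m_0 + 10·m_1 + 3·m_2 = 6(Δ_1 - Δ_0) = 27
  3·m_1 + 10·m_2 + 2·m_3 = 6(Δ_2 - Δ_1) = 27
  2·m_2 + 6·m_3 + 1·m_4 = 6(Δ_3 - Δ_2) = -117
Natural end conditions: m_0 = m_4 = 0.
Solving: m_0 = 0, m_1 = 162/253, m_2 = 1737/253, m_3 = -11025/506, m_4 = 0.

6.8656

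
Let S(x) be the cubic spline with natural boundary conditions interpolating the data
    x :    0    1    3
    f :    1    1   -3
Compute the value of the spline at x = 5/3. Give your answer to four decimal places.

Put M_i = S'' at the i-th knot. Here h = (1, 2) and Δ = (0, -2), so the interior equations h_(i-1)·M_(i-1) + 2(h_(i-1)+h_i)·M_i + h_i·M_(i+1) = 6(Δ_i − Δ_(i-1)) read
  1·M_0 + 6·M_1 + 2·M_2 = 6(Δ_1 - Δ_0) = -12
Natural end conditions: M_0 = M_2 = 0.
Solving the tridiagonal system: M_0 = 0, M_1 = -2, M_2 = 0.
On [1, 3], S(x) = 1 - 2/3·(x - 1) - 1·(x - 1)² + 1/6·(x - 1)³.
With (x - 1) = 2/3: S(5/3) = 13/81.

0.1605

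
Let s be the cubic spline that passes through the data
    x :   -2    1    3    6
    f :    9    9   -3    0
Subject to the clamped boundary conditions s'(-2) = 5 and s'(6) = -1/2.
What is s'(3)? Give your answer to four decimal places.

Put M_i = s'' at the i-th knot. Here h = (3, 2, 3) and Δ = (0, -6, 1), so the interior equations h_(i-1)·M_(i-1) + 2(h_(i-1)+h_i)·M_i + h_i·M_(i+1) = 6(Δ_i − Δ_(i-1)) read
  3·M_0 + 10·M_1 + 2·M_2 = 6(Δ_1 - Δ_0) = -36
  2·M_1 + 10·M_2 + 3·M_3 = 6(Δ_2 - Δ_1) = 42
Clamped end conditions give two more equations: 2h_0·M_0 + h_0·M_1 = 6(Δ_0 - s'(-2)) = -30 and h_2·M_2 + 2h_2·M_3 = 6(s'(6) - Δ_2) = -9.
Solving the tridiagonal system: M_0 = -274/91, M_1 = -362/91, M_2 = 583/91, M_3 = -428/91.
On [3, 6], s'(x) = b_2 + 2c_2·(x - 3) + 3d_2·(x - 3)² with b_2 = Δ_2 - h_2(2M_2 + M_3)/6 = -278/91, c_2 = M_2/2 = 583/182, d_2 = (M_3 - M_2)/(6h_2) = -337/546. So s'(3) = -278/91.

-3.0549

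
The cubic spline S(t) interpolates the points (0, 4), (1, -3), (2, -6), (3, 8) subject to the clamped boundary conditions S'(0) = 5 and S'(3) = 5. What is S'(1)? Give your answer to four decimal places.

Put M_i = S'' at the i-th knot. Here h = (1, 1, 1) and Δ = (-7, -3, 14), so the interior equations h_(i-1)·M_(i-1) + 2(h_(i-1)+h_i)·M_i + h_i·M_(i+1) = 6(Δ_i − Δ_(i-1)) read
  1·M_0 + 4·M_1 + 1·M_2 = 6(Δ_1 - Δ_0) = 24
  1·M_1 + 4·M_2 + 1·M_3 = 6(Δ_2 - Δ_1) = 102
Clamped end conditions give two more equations: 2h_0·M_0 + h_0·M_1 = 6(Δ_0 - S'(0)) = -72 and h_2·M_2 + 2h_2·M_3 = 6(S'(3) - Δ_2) = -54.
Solving the tridiagonal system: M_0 = -198/5, M_1 = 36/5, M_2 = 174/5, M_3 = -222/5.
On [1, 2], S'(t) = b_1 + 2c_1·(t - 1) + 3d_1·(t - 1)² with b_1 = Δ_1 - h_1(2M_1 + M_2)/6 = -56/5, c_1 = M_1/2 = 18/5, d_1 = (M_2 - M_1)/(6h_1) = 23/5. So S'(1) = -56/5.

-11.2000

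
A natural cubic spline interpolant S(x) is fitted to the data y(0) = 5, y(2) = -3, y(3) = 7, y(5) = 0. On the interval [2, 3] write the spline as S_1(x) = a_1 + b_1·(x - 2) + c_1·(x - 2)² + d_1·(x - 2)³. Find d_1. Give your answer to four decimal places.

Let M_i = S''(x_i). Step sizes h_i = 2, 1, 2; slopes of the chords Δ_i = (y_(i+1) - y_i)/h_i = -4, 10, -7/2.
  2·M_0 + 6·M_1 + 1·M_2 = 6(Δ_1 - Δ_0) = 84
  1·M_1 + 6·M_2 + 2·M_3 = 6(Δ_2 - Δ_1) = -81
Natural end conditions: M_0 = M_3 = 0.
Solving the tridiagonal system: M_0 = 0, M_1 = 117/7, M_2 = -114/7, M_3 = 0.
On [2, 3], with S_1(x) = a_1 + b_1·(x - 2) + c_1·(x - 2)² + d_1·(x - 2)³: c_1 = M_1/2 = 117/14, d_1 = (M_2 - M_1)/(6h_1) = -11/2, b_1 = Δ_1 - h_1(2M_1 + M_2)/6 = 50/7.

-5.5000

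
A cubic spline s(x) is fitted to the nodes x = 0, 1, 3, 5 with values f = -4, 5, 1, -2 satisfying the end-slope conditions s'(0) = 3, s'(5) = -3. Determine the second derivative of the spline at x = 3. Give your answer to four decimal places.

Put M_i = s'' at the i-th knot. Here h = (1, 2, 2) and Δ = (9, -2, -3/2), so the interior equations h_(i-1)·M_(i-1) + 2(h_(i-1)+h_i)·M_i + h_i·M_(i+1) = 6(Δ_i − Δ_(i-1)) read
  1·M_0 + 6·M_1 + 2·M_2 = 6(Δ_1 - Δ_0) = -66
  2·M_1 + 8·M_2 + 2·M_3 = 6(Δ_2 - Δ_1) = 3
Clamped end conditions give two more equations: 2h_0·M_0 + h_0·M_1 = 6(Δ_0 - s'(0)) = 36 and h_2·M_2 + 2h_2·M_3 = 6(s'(5) - Δ_2) = -9.
Forward elimination and back-substitution give M_0 = 615/23, M_1 = -402/23, M_2 = 279/46, M_3 = -243/46.

6.0652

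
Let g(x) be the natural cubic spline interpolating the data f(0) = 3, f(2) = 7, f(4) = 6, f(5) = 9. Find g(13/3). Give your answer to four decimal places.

6.7222

With M_i denoting the second derivative at x_i, h_i = 2, 2, 1, and Δ_i = (y_(i+1) − y_i)/h_i = 2, -1/2, 3:
  2·M_0 + 8·M_1 + 2·M_2 = 6(Δ_1 - Δ_0) = -15
  2·M_1 + 6·M_2 + 1·M_3 = 6(Δ_2 - Δ_1) = 21
Natural end conditions: M_0 = M_3 = 0.
Forward elimination and back-substitution give M_0 = 0, M_1 = -3, M_2 = 9/2, M_3 = 0.
On [4, 5], g(x) = 6 + 3/2·(x - 4) + 9/4·(x - 4)² - 3/4·(x - 4)³.
With (x - 4) = 1/3: g(13/3) = 121/18.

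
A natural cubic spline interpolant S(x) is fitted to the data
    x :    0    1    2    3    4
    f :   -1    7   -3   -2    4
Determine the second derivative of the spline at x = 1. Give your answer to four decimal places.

-33.1071

Write M_i for S''(x_i). With h_i = 1, 1, 1, 1 and divided differences Δ_i = 8, -10, 1, 6, the continuity of S' gives the tridiagonal system
  1·M_0 + 4·M_1 + 1·M_2 = 6(Δ_1 - Δ_0) = -108
  1·M_1 + 4·M_2 + 1·M_3 = 6(Δ_2 - Δ_1) = 66
  1·M_2 + 4·M_3 + 1·M_4 = 6(Δ_3 - Δ_2) = 30
Natural end conditions: M_0 = M_4 = 0.
Solving: M_0 = 0, M_1 = -927/28, M_2 = 171/7, M_3 = 39/28, M_4 = 0.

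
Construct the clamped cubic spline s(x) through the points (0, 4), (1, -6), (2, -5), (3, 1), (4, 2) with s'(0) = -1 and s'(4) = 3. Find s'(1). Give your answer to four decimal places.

Let M_i = s''(x_i). Step sizes h_i = 1, 1, 1, 1; slopes of the chords Δ_i = (y_(i+1) - y_i)/h_i = -10, 1, 6, 1.
  1·M_0 + 4·M_1 + 1·M_2 = 6(Δ_1 - Δ_0) = 66
  1·M_1 + 4·M_2 + 1·M_3 = 6(Δ_2 - Δ_1) = 30
  1·M_2 + 4·M_3 + 1·M_4 = 6(Δ_3 - Δ_2) = -30
Clamped end conditions give two more equations: 2h_0·M_0 + h_0·M_1 = 6(Δ_0 - s'(0)) = -54 and h_3·M_3 + 2h_3·M_4 = 6(s'(4) - Δ_3) = 12.
Hence M_0 = -278/7, M_1 = 178/7, M_2 = 4, M_3 = -80/7, M_4 = 82/7.
On [1, 2], s'(x) = b_1 + 2c_1·(x - 1) + 3d_1·(x - 1)² with b_1 = Δ_1 - h_1(2M_1 + M_2)/6 = -57/7, c_1 = M_1/2 = 89/7, d_1 = (M_2 - M_1)/(6h_1) = -25/7. So s'(1) = -57/7.

-8.1429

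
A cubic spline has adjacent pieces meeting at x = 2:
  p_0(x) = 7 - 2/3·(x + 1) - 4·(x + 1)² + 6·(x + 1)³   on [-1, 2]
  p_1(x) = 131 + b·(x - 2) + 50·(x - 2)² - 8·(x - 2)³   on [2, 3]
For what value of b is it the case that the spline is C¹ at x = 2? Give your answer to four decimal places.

p_0'(x) = -2/3 - 8·(x + 1) + 18·(x + 1)², so p_0'(2) = 412/3. On the right, p_1'(2) = b, so b = 412/3.

137.3333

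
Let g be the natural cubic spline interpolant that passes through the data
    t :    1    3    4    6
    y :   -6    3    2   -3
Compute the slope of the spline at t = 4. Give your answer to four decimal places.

Put σ_i = g'' at the i-th knot. Here h = (2, 1, 2) and Δ = (9/2, -1, -5/2), so the interior equations h_(i-1)·σ_(i-1) + 2(h_(i-1)+h_i)·σ_i + h_i·σ_(i+1) = 6(Δ_i − Δ_(i-1)) read
  2·σ_0 + 6·σ_1 + 1·σ_2 = 6(Δ_1 - Δ_0) = -33
  1·σ_1 + 6·σ_2 + 2·σ_3 = 6(Δ_2 - Δ_1) = -9
Natural end conditions: σ_0 = σ_3 = 0.
Solving the tridiagonal system: σ_0 = 0, σ_1 = -27/5, σ_2 = -3/5, σ_3 = 0.
On [4, 6], g'(t) = b_2 + 2c_2·(t - 4) + 3d_2·(t - 4)² with b_2 = Δ_2 - h_2(2σ_2 + σ_3)/6 = -21/10, c_2 = σ_2/2 = -3/10, d_2 = (σ_3 - σ_2)/(6h_2) = 1/20. So g'(4) = -21/10.

-2.1000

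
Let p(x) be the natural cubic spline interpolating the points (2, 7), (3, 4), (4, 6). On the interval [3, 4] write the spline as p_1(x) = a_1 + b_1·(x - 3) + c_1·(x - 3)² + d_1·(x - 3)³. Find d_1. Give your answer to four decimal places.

-1.2500

With σ_i denoting the second derivative at x_i, h_i = 1, 1, and Δ_i = (y_(i+1) − y_i)/h_i = -3, 2:
  1·σ_0 + 4·σ_1 + 1·σ_2 = 6(Δ_1 - Δ_0) = 30
Natural end conditions: σ_0 = σ_2 = 0.
Forward elimination and back-substitution give σ_0 = 0, σ_1 = 15/2, σ_2 = 0.
On [3, 4], with p_1(x) = a_1 + b_1·(x - 3) + c_1·(x - 3)² + d_1·(x - 3)³: c_1 = σ_1/2 = 15/4, d_1 = (σ_2 - σ_1)/(6h_1) = -5/4, b_1 = Δ_1 - h_1(2σ_1 + σ_2)/6 = -1/2.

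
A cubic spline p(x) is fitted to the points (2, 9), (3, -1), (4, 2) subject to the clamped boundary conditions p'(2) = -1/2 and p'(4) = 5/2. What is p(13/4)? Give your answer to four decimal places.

Let σ_i = p''(x_i). Step sizes h_i = 1, 1; slopes of the chords Δ_i = (y_(i+1) - y_i)/h_i = -10, 3.
  1·σ_0 + 4·σ_1 + 1·σ_2 = 6(Δ_1 - Δ_0) = 78
Clamped end conditions give two more equations: 2h_0·σ_0 + h_0·σ_1 = 6(Δ_0 - p'(2)) = -57 and h_1·σ_1 + 2h_1·σ_2 = 6(p'(4) - Δ_1) = -3.
Solving the tridiagonal system: σ_0 = -93/2, σ_1 = 36, σ_2 = -39/2.
On [3, 4], p(x) = -1 - 23/4·(x - 3) + 18·(x - 3)² - 37/4·(x - 3)³.
With (x - 3) = 1/4: p(13/4) = -373/256.

-1.4570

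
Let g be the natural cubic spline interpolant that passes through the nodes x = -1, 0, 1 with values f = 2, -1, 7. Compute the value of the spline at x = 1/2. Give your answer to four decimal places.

Let σ_i = g''(x_i). Step sizes h_i = 1, 1; slopes of the chords Δ_i = (y_(i+1) - y_i)/h_i = -3, 8.
  1·σ_0 + 4·σ_1 + 1·σ_2 = 6(Δ_1 - Δ_0) = 66
Natural end conditions: σ_0 = σ_2 = 0.
Solving: σ_0 = 0, σ_1 = 33/2, σ_2 = 0.
On [0, 1], g(x) = -1 + 5/2·x + 33/4·x² - 11/4·x³.
With x = 1/2: g(1/2) = 63/32.

1.9688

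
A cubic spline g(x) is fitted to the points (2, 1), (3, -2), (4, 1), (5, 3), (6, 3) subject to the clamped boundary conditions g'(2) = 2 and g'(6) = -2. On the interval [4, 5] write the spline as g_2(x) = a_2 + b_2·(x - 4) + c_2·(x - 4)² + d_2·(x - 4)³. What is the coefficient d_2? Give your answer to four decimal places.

0.8929

Write σ_i for g''(x_i). With h_i = 1, 1, 1, 1 and divided differences Δ_i = -3, 3, 2, 0, the continuity of g' gives the tridiagonal system
  1·σ_0 + 4·σ_1 + 1·σ_2 = 6(Δ_1 - Δ_0) = 36
  1·σ_1 + 4·σ_2 + 1·σ_3 = 6(Δ_2 - Δ_1) = -6
  1·σ_2 + 4·σ_3 + 1·σ_4 = 6(Δ_3 - Δ_2) = -12
Clamped end conditions give two more equations: 2h_0·σ_0 + h_0·σ_1 = 6(Δ_0 - g'(2)) = -30 and h_3·σ_3 + 2h_3·σ_4 = 6(g'(6) - Δ_3) = -12.
Forward elimination and back-substitution give σ_0 = -323/14, σ_1 = 113/7, σ_2 = -11/2, σ_3 = -1/7, σ_4 = -83/14.
On [4, 5], with g_2(x) = a_2 + b_2·(x - 4) + c_2·(x - 4)² + d_2·(x - 4)³: c_2 = σ_2/2 = -11/4, d_2 = (σ_3 - σ_2)/(6h_2) = 25/28, b_2 = Δ_2 - h_2(2σ_2 + σ_3)/6 = 27/7.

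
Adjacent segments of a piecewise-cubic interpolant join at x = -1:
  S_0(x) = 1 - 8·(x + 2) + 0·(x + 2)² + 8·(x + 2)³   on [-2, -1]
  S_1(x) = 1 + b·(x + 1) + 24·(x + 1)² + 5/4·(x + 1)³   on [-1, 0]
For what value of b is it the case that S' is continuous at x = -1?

S_0'(x) = -8 + 0·(x + 2) + 24·(x + 2)², so S_0'(-1) = 16. On the right, S_1'(-1) = b, so b = 16.

16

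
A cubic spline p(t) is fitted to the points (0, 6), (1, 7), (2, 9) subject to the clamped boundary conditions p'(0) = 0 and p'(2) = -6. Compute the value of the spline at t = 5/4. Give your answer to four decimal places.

8.1211

Put M_i = p'' at the i-th knot. Here h = (1, 1) and Δ = (1, 2), so the interior equations h_(i-1)·M_(i-1) + 2(h_(i-1)+h_i)·M_i + h_i·M_(i+1) = 6(Δ_i − Δ_(i-1)) read
  1·M_0 + 4·M_1 + 1·M_2 = 6(Δ_1 - Δ_0) = 6
Clamped end conditions give two more equations: 2h_0·M_0 + h_0·M_1 = 6(Δ_0 - p'(0)) = 6 and h_1·M_1 + 2h_1·M_2 = 6(p'(2) - Δ_1) = -48.
Hence M_0 = -3/2, M_1 = 9, M_2 = -57/2.
On [1, 2], p(t) = 7 + 15/4·(t - 1) + 9/2·(t - 1)² - 25/4·(t - 1)³.
With (t - 1) = 1/4: p(5/4) = 2079/256.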